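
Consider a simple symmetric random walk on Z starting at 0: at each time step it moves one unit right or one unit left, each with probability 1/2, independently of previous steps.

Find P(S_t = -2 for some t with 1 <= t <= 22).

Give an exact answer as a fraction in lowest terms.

Count via complement. Let g(t,s) = #length-t paths at position s with S_1..S_t all ≠ -2.
g(t,s) = g(t-1,s-1) + g(t-1,s+1) for s ≠ -2; g(t,-2) = 0.
t=0: g(0,0)=1
t=1: g(1,-1)=1 g(1,1)=1
t=2: g(2,0)=2 g(2,2)=1
t=3: g(3,-1)=2 g(3,1)=3 g(3,3)=1
t=4: g(4,0)=5 g(4,2)=4 g(4,4)=1
t=5: g(5,-1)=5 g(5,1)=9 g(5,3)=5 g(5,5)=1
t=6: g(6,0)=14 g(6,2)=14 g(6,4)=6 g(6,6)=1
t=7: g(7,-1)=14 g(7,1)=28 g(7,3)=20 g(7,5)=7 g(7,7)=1
t=8: g(8,0)=42 g(8,2)=48 g(8,4)=27 g(8,6)=8 g(8,8)=1
t=9: g(9,-1)=42 g(9,1)=90 g(9,3)=75 g(9,5)=35 g(9,7)=9 g(9,9)=1
t=10: g(10,0)=132 g(10,2)=165 g(10,4)=110 g(10,6)=44 g(10,8)=10 g(10,10)=1
t=11: g(11,-1)=132 g(11,1)=297 g(11,3)=275 g(11,5)=154 g(11,7)=54 g(11,9)=11 g(11,11)=1
t=12: g(12,0)=429 g(12,2)=572 g(12,4)=429 g(12,6)=208 g(12,8)=65 g(12,10)=12 g(12,12)=1
t=13: g(13,-1)=429 g(13,1)=1001 g(13,3)=1001 g(13,5)=637 g(13,7)=273 g(13,9)=77 g(13,11)=13 g(13,13)=1
t=14: g(14,0)=1430 g(14,2)=2002 g(14,4)=1638 g(14,6)=910 g(14,8)=350 g(14,10)=90 g(14,12)=14 g(14,14)=1
t=15: g(15,-1)=1430 g(15,1)=3432 g(15,3)=3640 g(15,5)=2548 g(15,7)=1260 g(15,9)=440 g(15,11)=104 g(15,13)=15 g(15,15)=1
t=16: g(16,0)=4862 g(16,2)=7072 g(16,4)=6188 g(16,6)=3808 g(16,8)=1700 g(16,10)=544 g(16,12)=119 g(16,14)=16 g(16,16)=1
t=17: g(17,-1)=4862 g(17,1)=11934 g(17,3)=13260 g(17,5)=9996 g(17,7)=5508 g(17,9)=2244 g(17,11)=663 g(17,13)=135 g(17,15)=17 g(17,17)=1
t=18: g(18,0)=16796 g(18,2)=25194 g(18,4)=23256 g(18,6)=15504 g(18,8)=7752 g(18,10)=2907 g(18,12)=798 g(18,14)=152 g(18,16)=18 g(18,18)=1
t=19: g(19,-1)=16796 g(19,1)=41990 g(19,3)=48450 g(19,5)=38760 g(19,7)=23256 g(19,9)=10659 g(19,11)=3705 g(19,13)=950 g(19,15)=170 g(19,17)=19 g(19,19)=1
t=20: g(20,0)=58786 g(20,2)=90440 g(20,4)=87210 g(20,6)=62016 g(20,8)=33915 g(20,10)=14364 g(20,12)=4655 g(20,14)=1120 g(20,16)=189 g(20,18)=20 g(20,20)=1
t=21: g(21,-1)=58786 g(21,1)=149226 g(21,3)=177650 g(21,5)=149226 g(21,7)=95931 g(21,9)=48279 g(21,11)=19019 g(21,13)=5775 g(21,15)=1309 g(21,17)=209 g(21,19)=21 g(21,21)=1
t=22: g(22,0)=208012 g(22,2)=326876 g(22,4)=326876 g(22,6)=245157 g(22,8)=144210 g(22,10)=67298 g(22,12)=24794 g(22,14)=7084 g(22,16)=1518 g(22,18)=230 g(22,20)=22 g(22,22)=1
Paths never hitting -2: Σ_s g(22,s) = 1352078
Paths hitting -2: 2^22 - 1352078 = 2842226
P = 2842226/4194304 = 1421113/2097152

Answer: 1421113/2097152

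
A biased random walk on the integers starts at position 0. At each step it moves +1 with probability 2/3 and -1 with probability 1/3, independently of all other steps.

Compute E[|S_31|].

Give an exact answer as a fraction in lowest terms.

Answer: 26575479166531/2541865828329

Derivation:
S_31 takes values m ≡ 1 (mod 2) with |m| ≤ 31; P(S_31=m) = C(31,(31+m)/2) · (2/3)^((31+m)/2) · (1/3)^((31-m)/2).
Distribution: P(S=-31)=1/617673396283947, P(S=-29)=62/617673396283947, P(S=-27)=620/205891132094649, P(S=-25)=35960/617673396283947, P(S=-23)=503440/617673396283947, P(S=-21)=201376/22876792454961, P(S=-19)=5235776/68630377364883, P(S=-17)=37398400/68630377364883, P(S=-15)=74796800/22876792454961, P(S=-13)=3440652800/205891132094649, P(S=-11)=15138872320/205891132094649, P(S=-9)=19267655680/68630377364883, P(S=-7)=192676556800/205891132094649, P(S=-5)=563208396800/205891132094649, P(S=-3)=160916684800/22876792454961, P(S=-1)=1094233456640/68630377364883, P(S=1)=2188466913280/68630377364883, P(S=3)=1287333478400/22876792454961, P(S=5)=18022668697600/205891132094649, P(S=7)=24662599270400/205891132094649, P(S=9)=9865039708160/68630377364883, P(S=11)=31004410511360/205891132094649, P(S=13)=28185827737600/205891132094649, P(S=15)=2450941542400/22876792454961, P(S=17)=4901883084800/68630377364883, P(S=19)=2745054527488/68630377364883, P(S=21)=422316081152/22876792454961, P(S=23)=4223160811520/617673396283947, P(S=25)=1206617374720/617673396283947, P(S=27)=83214991360/205891132094649, P(S=29)=33285996544/617673396283947, P(S=31)=2147483648/617673396283947
E[|S_31|] = Σ_m |m|·P(S_31=m) = 26575479166531/2541865828329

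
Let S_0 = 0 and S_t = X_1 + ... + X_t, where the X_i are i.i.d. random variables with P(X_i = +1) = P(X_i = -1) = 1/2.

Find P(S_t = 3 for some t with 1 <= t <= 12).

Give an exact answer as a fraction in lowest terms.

Answer: 397/1024

Derivation:
Count via complement. Let g(t,s) = #length-t paths at position s with S_1..S_t all ≠ 3.
g(t,s) = g(t-1,s-1) + g(t-1,s+1) for s ≠ 3; g(t,3) = 0.
t=0: g(0,0)=1
t=1: g(1,-1)=1 g(1,1)=1
t=2: g(2,-2)=1 g(2,0)=2 g(2,2)=1
t=3: g(3,-3)=1 g(3,-1)=3 g(3,1)=3
t=4: g(4,-4)=1 g(4,-2)=4 g(4,0)=6 g(4,2)=3
t=5: g(5,-5)=1 g(5,-3)=5 g(5,-1)=10 g(5,1)=9
t=6: g(6,-6)=1 g(6,-4)=6 g(6,-2)=15 g(6,0)=19 g(6,2)=9
t=7: g(7,-7)=1 g(7,-5)=7 g(7,-3)=21 g(7,-1)=34 g(7,1)=28
t=8: g(8,-8)=1 g(8,-6)=8 g(8,-4)=28 g(8,-2)=55 g(8,0)=62 g(8,2)=28
t=9: g(9,-9)=1 g(9,-7)=9 g(9,-5)=36 g(9,-3)=83 g(9,-1)=117 g(9,1)=90
t=10: g(10,-10)=1 g(10,-8)=10 g(10,-6)=45 g(10,-4)=119 g(10,-2)=200 g(10,0)=207 g(10,2)=90
t=11: g(11,-11)=1 g(11,-9)=11 g(11,-7)=55 g(11,-5)=164 g(11,-3)=319 g(11,-1)=407 g(11,1)=297
t=12: g(12,-12)=1 g(12,-10)=12 g(12,-8)=66 g(12,-6)=219 g(12,-4)=483 g(12,-2)=726 g(12,0)=704 g(12,2)=297
Paths never hitting 3: Σ_s g(12,s) = 2508
Paths hitting 3: 2^12 - 2508 = 1588
P = 1588/4096 = 397/1024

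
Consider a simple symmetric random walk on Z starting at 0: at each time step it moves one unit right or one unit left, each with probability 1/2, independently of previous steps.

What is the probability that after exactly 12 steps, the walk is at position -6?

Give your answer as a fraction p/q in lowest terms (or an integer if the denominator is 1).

Answer: 55/1024

Derivation:
To reach position -6 after 12 steps: need 3 steps of +1 and 9 of -1.
Favorable paths: C(12,3) = 220
Total paths: 2^12 = 4096
P = 220/4096 = 55/1024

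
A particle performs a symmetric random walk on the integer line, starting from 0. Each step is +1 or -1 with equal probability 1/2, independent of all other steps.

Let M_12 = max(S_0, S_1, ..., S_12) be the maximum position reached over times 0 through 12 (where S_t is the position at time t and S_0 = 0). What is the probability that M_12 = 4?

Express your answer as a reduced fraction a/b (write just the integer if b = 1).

Answer: 495/4096

Derivation:
Let M_12 = max(S_0,...,S_12). Use the reflection principle: for j ≥ 1, #{paths with M_12 ≥ j} = #{S_12 ≥ j} + #{S_12 ≥ j+1}.
By reflection, #{M_12 ≥ 4} = #{S_12 ≥ 4} + #{S_12 ≥ 5} = 794 + 299 = 1093.
#{M_12 ≥ 5} = #{S_12 ≥ 5} + #{S_12 ≥ 6} = 299 + 299 = 598.
#{M_12 = 4} = 1093 - 598 = 495.
P(M_12 = 4) = 495/4096 = 495/4096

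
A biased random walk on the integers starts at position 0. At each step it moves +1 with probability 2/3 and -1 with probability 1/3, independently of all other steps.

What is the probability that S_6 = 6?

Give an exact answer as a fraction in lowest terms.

Answer: 64/729

Derivation:
To reach position 6 after 6 steps: need 6 steps of +1 and 0 steps of -1.
Number of such sequences: C(6,6) = 1
Each has probability (2/3)^6 · (1/3)^0 = 64/729
P = 1 · 64/729 = 64/729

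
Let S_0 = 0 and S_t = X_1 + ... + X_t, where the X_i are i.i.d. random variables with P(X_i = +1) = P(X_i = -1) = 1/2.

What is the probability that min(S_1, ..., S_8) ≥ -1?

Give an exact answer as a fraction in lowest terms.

Answer: 63/128

Derivation:
Let f(t,s) = #length-t paths at position s with S_1..S_t all ≥ -1.
f(t,s) = f(t-1,s-1) + f(t-1,s+1) for s ≥ -1; f(t,s) = 0 for s < -1.
t=0: f(0,0)=1
t=1: f(1,-1)=1 f(1,1)=1
t=2: f(2,0)=2 f(2,2)=1
t=3: f(3,-1)=2 f(3,1)=3 f(3,3)=1
t=4: f(4,0)=5 f(4,2)=4 f(4,4)=1
t=5: f(5,-1)=5 f(5,1)=9 f(5,3)=5 f(5,5)=1
t=6: f(6,0)=14 f(6,2)=14 f(6,4)=6 f(6,6)=1
t=7: f(7,-1)=14 f(7,1)=28 f(7,3)=20 f(7,5)=7 f(7,7)=1
t=8: f(8,0)=42 f(8,2)=48 f(8,4)=27 f(8,6)=8 f(8,8)=1
Σ_s f(8,s) = 126
P = 126/256 = 63/128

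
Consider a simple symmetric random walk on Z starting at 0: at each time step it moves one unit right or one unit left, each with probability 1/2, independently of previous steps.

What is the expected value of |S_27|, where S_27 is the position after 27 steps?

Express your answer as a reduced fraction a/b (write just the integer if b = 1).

Answer: 35102025/8388608

Derivation:
S_27 takes values m ≡ 1 (mod 2) with |m| ≤ 27; P(S_27=m) = C(27,(27+m)/2)/2^27.
Total paths: 2^27 = 134217728
Distribution: P(S=-27)=1/134217728, P(S=-25)=27/134217728, P(S=-23)=351/134217728, P(S=-21)=2925/134217728, P(S=-19)=17550/134217728, P(S=-17)=80730/134217728, P(S=-15)=296010/134217728, P(S=-13)=888030/134217728, P(S=-11)=2220075/134217728, P(S=-9)=4686825/134217728, P(S=-7)=8436285/134217728, P(S=-5)=13037895/134217728, P(S=-3)=17383860/134217728, P(S=-1)=20058300/134217728, P(S=1)=20058300/134217728, P(S=3)=17383860/134217728, P(S=5)=13037895/134217728, P(S=7)=8436285/134217728, P(S=9)=4686825/134217728, P(S=11)=2220075/134217728, P(S=13)=888030/134217728, P(S=15)=296010/134217728, P(S=17)=80730/134217728, P(S=19)=17550/134217728, P(S=21)=2925/134217728, P(S=23)=351/134217728, P(S=25)=27/134217728, P(S=27)=1/134217728
E[|S_27|] = Σ_m |m|·P(S_27=m) = 561632400/134217728 = 35102025/8388608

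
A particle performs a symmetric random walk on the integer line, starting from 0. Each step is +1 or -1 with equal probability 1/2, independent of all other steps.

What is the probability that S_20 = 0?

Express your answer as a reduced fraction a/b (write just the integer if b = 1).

Answer: 46189/262144

Derivation:
To return to 0 after 20 steps: need exactly 10 steps of +1 and 10 of -1.
Favorable paths: C(20,10) = 184756
Total paths: 2^20 = 1048576
P = 184756/1048576 = 46189/262144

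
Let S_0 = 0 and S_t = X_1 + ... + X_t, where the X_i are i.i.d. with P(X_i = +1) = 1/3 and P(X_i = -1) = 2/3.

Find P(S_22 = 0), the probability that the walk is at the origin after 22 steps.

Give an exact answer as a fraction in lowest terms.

To be at 0 after 22 steps: need exactly 11 steps of +1 and 11 of -1.
Number of such sequences: C(22,11) = 705432
Each has probability (1/3)^11 · (2/3)^11 = 2048/31381059609
P = 705432 · 2048/31381059609 = 481574912/10460353203

Answer: 481574912/10460353203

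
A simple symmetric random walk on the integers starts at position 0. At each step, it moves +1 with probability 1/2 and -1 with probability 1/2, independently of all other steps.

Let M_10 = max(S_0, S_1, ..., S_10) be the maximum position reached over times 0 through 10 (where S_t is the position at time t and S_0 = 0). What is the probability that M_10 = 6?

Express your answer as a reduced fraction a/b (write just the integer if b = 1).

Let M_10 = max(S_0,...,S_10). Use the reflection principle: for j ≥ 1, #{paths with M_10 ≥ j} = #{S_10 ≥ j} + #{S_10 ≥ j+1}.
By reflection, #{M_10 ≥ 6} = #{S_10 ≥ 6} + #{S_10 ≥ 7} = 56 + 11 = 67.
#{M_10 ≥ 7} = #{S_10 ≥ 7} + #{S_10 ≥ 8} = 11 + 11 = 22.
#{M_10 = 6} = 67 - 22 = 45.
P(M_10 = 6) = 45/1024 = 45/1024

Answer: 45/1024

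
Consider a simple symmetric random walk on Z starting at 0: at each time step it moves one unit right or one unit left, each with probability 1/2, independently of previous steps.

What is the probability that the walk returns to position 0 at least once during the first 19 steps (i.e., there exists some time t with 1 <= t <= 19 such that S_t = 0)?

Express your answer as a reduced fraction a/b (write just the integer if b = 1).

Answer: 53381/65536

Derivation:
Count via complement. Let g(t,s) = #length-t paths at position s with S_1..S_t all ≠ 0.
g(t,s) = g(t-1,s-1) + g(t-1,s+1) for s ≠ 0; g(t,0) = 0.
t=0: g(0,0)=1
t=1: g(1,-1)=1 g(1,1)=1
t=2: g(2,-2)=1 g(2,2)=1
t=3: g(3,-3)=1 g(3,-1)=1 g(3,1)=1 g(3,3)=1
t=4: g(4,-4)=1 g(4,-2)=2 g(4,2)=2 g(4,4)=1
t=5: g(5,-5)=1 g(5,-3)=3 g(5,-1)=2 g(5,1)=2 g(5,3)=3 g(5,5)=1
t=6: g(6,-6)=1 g(6,-4)=4 g(6,-2)=5 g(6,2)=5 g(6,4)=4 g(6,6)=1
t=7: g(7,-7)=1 g(7,-5)=5 g(7,-3)=9 g(7,-1)=5 g(7,1)=5 g(7,3)=9 g(7,5)=5 g(7,7)=1
t=8: g(8,-8)=1 g(8,-6)=6 g(8,-4)=14 g(8,-2)=14 g(8,2)=14 g(8,4)=14 g(8,6)=6 g(8,8)=1
t=9: g(9,-9)=1 g(9,-7)=7 g(9,-5)=20 g(9,-3)=28 g(9,-1)=14 g(9,1)=14 g(9,3)=28 g(9,5)=20 g(9,7)=7 g(9,9)=1
t=10: g(10,-10)=1 g(10,-8)=8 g(10,-6)=27 g(10,-4)=48 g(10,-2)=42 g(10,2)=42 g(10,4)=48 g(10,6)=27 g(10,8)=8 g(10,10)=1
t=11: g(11,-11)=1 g(11,-9)=9 g(11,-7)=35 g(11,-5)=75 g(11,-3)=90 g(11,-1)=42 g(11,1)=42 g(11,3)=90 g(11,5)=75 g(11,7)=35 g(11,9)=9 g(11,11)=1
t=12: g(12,-12)=1 g(12,-10)=10 g(12,-8)=44 g(12,-6)=110 g(12,-4)=165 g(12,-2)=132 g(12,2)=132 g(12,4)=165 g(12,6)=110 g(12,8)=44 g(12,10)=10 g(12,12)=1
t=13: g(13,-13)=1 g(13,-11)=11 g(13,-9)=54 g(13,-7)=154 g(13,-5)=275 g(13,-3)=297 g(13,-1)=132 g(13,1)=132 g(13,3)=297 g(13,5)=275 g(13,7)=154 g(13,9)=54 g(13,11)=11 g(13,13)=1
t=14: g(14,-14)=1 g(14,-12)=12 g(14,-10)=65 g(14,-8)=208 g(14,-6)=429 g(14,-4)=572 g(14,-2)=429 g(14,2)=429 g(14,4)=572 g(14,6)=429 g(14,8)=208 g(14,10)=65 g(14,12)=12 g(14,14)=1
t=15: g(15,-15)=1 g(15,-13)=13 g(15,-11)=77 g(15,-9)=273 g(15,-7)=637 g(15,-5)=1001 g(15,-3)=1001 g(15,-1)=429 g(15,1)=429 g(15,3)=1001 g(15,5)=1001 g(15,7)=637 g(15,9)=273 g(15,11)=77 g(15,13)=13 g(15,15)=1
t=16: g(16,-16)=1 g(16,-14)=14 g(16,-12)=90 g(16,-10)=350 g(16,-8)=910 g(16,-6)=1638 g(16,-4)=2002 g(16,-2)=1430 g(16,2)=1430 g(16,4)=2002 g(16,6)=1638 g(16,8)=910 g(16,10)=350 g(16,12)=90 g(16,14)=14 g(16,16)=1
t=17: g(17,-17)=1 g(17,-15)=15 g(17,-13)=104 g(17,-11)=440 g(17,-9)=1260 g(17,-7)=2548 g(17,-5)=3640 g(17,-3)=3432 g(17,-1)=1430 g(17,1)=1430 g(17,3)=3432 g(17,5)=3640 g(17,7)=2548 g(17,9)=1260 g(17,11)=440 g(17,13)=104 g(17,15)=15 g(17,17)=1
t=18: g(18,-18)=1 g(18,-16)=16 g(18,-14)=119 g(18,-12)=544 g(18,-10)=1700 g(18,-8)=3808 g(18,-6)=6188 g(18,-4)=7072 g(18,-2)=4862 g(18,2)=4862 g(18,4)=7072 g(18,6)=6188 g(18,8)=3808 g(18,10)=1700 g(18,12)=544 g(18,14)=119 g(18,16)=16 g(18,18)=1
t=19: g(19,-19)=1 g(19,-17)=17 g(19,-15)=135 g(19,-13)=663 g(19,-11)=2244 g(19,-9)=5508 g(19,-7)=9996 g(19,-5)=13260 g(19,-3)=11934 g(19,-1)=4862 g(19,1)=4862 g(19,3)=11934 g(19,5)=13260 g(19,7)=9996 g(19,9)=5508 g(19,11)=2244 g(19,13)=663 g(19,15)=135 g(19,17)=17 g(19,19)=1
Paths never hitting 0: Σ_s g(19,s) = 97240
Paths hitting 0: 2^19 - 97240 = 427048
P = 427048/524288 = 53381/65536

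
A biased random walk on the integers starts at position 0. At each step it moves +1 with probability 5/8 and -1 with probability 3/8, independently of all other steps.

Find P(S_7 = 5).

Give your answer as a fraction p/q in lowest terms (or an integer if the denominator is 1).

Answer: 328125/2097152

Derivation:
To reach position 5 after 7 steps: need 6 steps of +1 and 1 step of -1.
Number of such sequences: C(7,6) = 7
Each has probability (5/8)^6 · (3/8)^1 = 46875/2097152
P = 7 · 46875/2097152 = 328125/2097152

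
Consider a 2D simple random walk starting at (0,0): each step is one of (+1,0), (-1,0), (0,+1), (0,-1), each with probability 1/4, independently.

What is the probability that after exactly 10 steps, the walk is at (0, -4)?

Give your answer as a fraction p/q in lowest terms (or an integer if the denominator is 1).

Answer: 225/16384

Derivation:
Let h be the number of horizontal steps (so 10-h are vertical). To end at (0,-4) need (h+0)/2 right-steps and ((10-h)-4)/2 up-steps.
Sum over h with 0 ≤ h ≤ 6, h ≡ 0 (mod 2), 10-h ≡ 0 (mod 2):
h=0: C(10,0)·C(0,0)·C(10,3) = 1·1·120 = 120
h=2: C(10,2)·C(2,1)·C(8,2) = 45·2·28 = 2520
h=4: C(10,4)·C(4,2)·C(6,1) = 210·6·6 = 7560
h=6: C(10,6)·C(6,3)·C(4,0) = 210·20·1 = 4200
Total favorable: 14400
Total paths: 4^10 = 1048576
P = 14400/1048576 = 225/16384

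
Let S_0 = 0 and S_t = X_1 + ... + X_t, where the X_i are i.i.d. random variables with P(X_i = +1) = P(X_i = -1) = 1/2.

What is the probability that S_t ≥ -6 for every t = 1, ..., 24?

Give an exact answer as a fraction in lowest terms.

Answer: 3558491/4194304

Derivation:
Let f(t,s) = #length-t paths at position s with S_1..S_t all ≥ -6.
f(t,s) = f(t-1,s-1) + f(t-1,s+1) for s ≥ -6; f(t,s) = 0 for s < -6.
t=0: f(0,0)=1
t=1: f(1,-1)=1 f(1,1)=1
t=2: f(2,-2)=1 f(2,0)=2 f(2,2)=1
t=3: f(3,-3)=1 f(3,-1)=3 f(3,1)=3 f(3,3)=1
t=4: f(4,-4)=1 f(4,-2)=4 f(4,0)=6 f(4,2)=4 f(4,4)=1
t=5: f(5,-5)=1 f(5,-3)=5 f(5,-1)=10 f(5,1)=10 f(5,3)=5 f(5,5)=1
t=6: f(6,-6)=1 f(6,-4)=6 f(6,-2)=15 f(6,0)=20 f(6,2)=15 f(6,4)=6 f(6,6)=1
t=7: f(7,-5)=7 f(7,-3)=21 f(7,-1)=35 f(7,1)=35 f(7,3)=21 f(7,5)=7 f(7,7)=1
t=8: f(8,-6)=7 f(8,-4)=28 f(8,-2)=56 f(8,0)=70 f(8,2)=56 f(8,4)=28 f(8,6)=8 f(8,8)=1
t=9: f(9,-5)=35 f(9,-3)=84 f(9,-1)=126 f(9,1)=126 f(9,3)=84 f(9,5)=36 f(9,7)=9 f(9,9)=1
t=10: f(10,-6)=35 f(10,-4)=119 f(10,-2)=210 f(10,0)=252 f(10,2)=210 f(10,4)=120 f(10,6)=45 f(10,8)=10 f(10,10)=1
t=11: f(11,-5)=154 f(11,-3)=329 f(11,-1)=462 f(11,1)=462 f(11,3)=330 f(11,5)=165 f(11,7)=55 f(11,9)=11 f(11,11)=1
t=12: f(12,-6)=154 f(12,-4)=483 f(12,-2)=791 f(12,0)=924 f(12,2)=792 f(12,4)=495 f(12,6)=220 f(12,8)=66 f(12,10)=12 f(12,12)=1
t=13: f(13,-5)=637 f(13,-3)=1274 f(13,-1)=1715 f(13,1)=1716 f(13,3)=1287 f(13,5)=715 f(13,7)=286 f(13,9)=78 f(13,11)=13 f(13,13)=1
t=14: f(14,-6)=637 f(14,-4)=1911 f(14,-2)=2989 f(14,0)=3431 f(14,2)=3003 f(14,4)=2002 f(14,6)=1001 f(14,8)=364 f(14,10)=91 f(14,12)=14 f(14,14)=1
t=15: f(15,-5)=2548 f(15,-3)=4900 f(15,-1)=6420 f(15,1)=6434 f(15,3)=5005 f(15,5)=3003 f(15,7)=1365 f(15,9)=455 f(15,11)=105 f(15,13)=15 f(15,15)=1
t=16: f(16,-6)=2548 f(16,-4)=7448 f(16,-2)=11320 f(16,0)=12854 f(16,2)=11439 f(16,4)=8008 f(16,6)=4368 f(16,8)=1820 f(16,10)=560 f(16,12)=120 f(16,14)=16 f(16,16)=1
t=17: f(17,-5)=9996 f(17,-3)=18768 f(17,-1)=24174 f(17,1)=24293 f(17,3)=19447 f(17,5)=12376 f(17,7)=6188 f(17,9)=2380 f(17,11)=680 f(17,13)=136 f(17,15)=17 f(17,17)=1
t=18: f(18,-6)=9996 f(18,-4)=28764 f(18,-2)=42942 f(18,0)=48467 f(18,2)=43740 f(18,4)=31823 f(18,6)=18564 f(18,8)=8568 f(18,10)=3060 f(18,12)=816 f(18,14)=153 f(18,16)=18 f(18,18)=1
t=19: f(19,-5)=38760 f(19,-3)=71706 f(19,-1)=91409 f(19,1)=92207 f(19,3)=75563 f(19,5)=50387 f(19,7)=27132 f(19,9)=11628 f(19,11)=3876 f(19,13)=969 f(19,15)=171 f(19,17)=19 f(19,19)=1
t=20: f(20,-6)=38760 f(20,-4)=110466 f(20,-2)=163115 f(20,0)=183616 f(20,2)=167770 f(20,4)=125950 f(20,6)=77519 f(20,8)=38760 f(20,10)=15504 f(20,12)=4845 f(20,14)=1140 f(20,16)=190 f(20,18)=20 f(20,20)=1
t=21: f(21,-5)=149226 f(21,-3)=273581 f(21,-1)=346731 f(21,1)=351386 f(21,3)=293720 f(21,5)=203469 f(21,7)=116279 f(21,9)=54264 f(21,11)=20349 f(21,13)=5985 f(21,15)=1330 f(21,17)=210 f(21,19)=21 f(21,21)=1
t=22: f(22,-6)=149226 f(22,-4)=422807 f(22,-2)=620312 f(22,0)=698117 f(22,2)=645106 f(22,4)=497189 f(22,6)=319748 f(22,8)=170543 f(22,10)=74613 f(22,12)=26334 f(22,14)=7315 f(22,16)=1540 f(22,18)=231 f(22,20)=22 f(22,22)=1
t=23: f(23,-5)=572033 f(23,-3)=1043119 f(23,-1)=1318429 f(23,1)=1343223 f(23,3)=1142295 f(23,5)=816937 f(23,7)=490291 f(23,9)=245156 f(23,11)=100947 f(23,13)=33649 f(23,15)=8855 f(23,17)=1771 f(23,19)=253 f(23,21)=23 f(23,23)=1
t=24: f(24,-6)=572033 f(24,-4)=1615152 f(24,-2)=2361548 f(24,0)=2661652 f(24,2)=2485518 f(24,4)=1959232 f(24,6)=1307228 f(24,8)=735447 f(24,10)=346103 f(24,12)=134596 f(24,14)=42504 f(24,16)=10626 f(24,18)=2024 f(24,20)=276 f(24,22)=24 f(24,24)=1
Σ_s f(24,s) = 14233964
P = 14233964/16777216 = 3558491/4194304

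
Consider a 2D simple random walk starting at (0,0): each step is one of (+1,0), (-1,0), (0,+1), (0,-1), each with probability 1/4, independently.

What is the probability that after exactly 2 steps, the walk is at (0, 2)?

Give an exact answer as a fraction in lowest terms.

Answer: 1/16

Derivation:
Let h be the number of horizontal steps (so 2-h are vertical). To end at (0,2) need (h+0)/2 right-steps and ((2-h)+2)/2 up-steps.
Sum over h with 0 ≤ h ≤ 0, h ≡ 0 (mod 2), 2-h ≡ 0 (mod 2):
h=0: C(2,0)·C(0,0)·C(2,2) = 1·1·1 = 1
Total favorable: 1
Total paths: 4^2 = 16
P = 1/16 = 1/16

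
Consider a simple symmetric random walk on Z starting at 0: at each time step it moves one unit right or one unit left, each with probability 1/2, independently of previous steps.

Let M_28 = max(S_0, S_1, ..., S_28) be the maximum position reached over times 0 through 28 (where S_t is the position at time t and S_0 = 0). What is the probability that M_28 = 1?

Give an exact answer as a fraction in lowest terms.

Let M_28 = max(S_0,...,S_28). Use the reflection principle: for j ≥ 1, #{paths with M_28 ≥ j} = #{S_28 ≥ j} + #{S_28 ≥ j+1}.
By reflection, #{M_28 ≥ 1} = #{S_28 ≥ 1} + #{S_28 ≥ 2} = 114159428 + 114159428 = 228318856.
#{M_28 ≥ 2} = #{S_28 ≥ 2} + #{S_28 ≥ 3} = 114159428 + 76717268 = 190876696.
#{M_28 = 1} = 228318856 - 190876696 = 37442160.
P(M_28 = 1) = 37442160/268435456 = 2340135/16777216

Answer: 2340135/16777216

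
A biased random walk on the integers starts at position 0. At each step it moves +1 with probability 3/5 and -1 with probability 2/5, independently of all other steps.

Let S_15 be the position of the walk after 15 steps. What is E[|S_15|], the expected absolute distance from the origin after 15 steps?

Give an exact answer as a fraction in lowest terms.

Answer: 4868227263/1220703125

Derivation:
S_15 takes values m ≡ 1 (mod 2) with |m| ≤ 15; P(S_15=m) = C(15,(15+m)/2) · (3/5)^((15+m)/2) · (2/5)^((15-m)/2).
Distribution: P(S=-15)=32768/30517578125, P(S=-13)=147456/6103515625, P(S=-11)=1548288/6103515625, P(S=-9)=10063872/6103515625, P(S=-7)=45287424/6103515625, P(S=-5)=747242496/30517578125, P(S=-3)=373621248/6103515625, P(S=-1)=720555264/6103515625, P(S=1)=1080832896/6103515625, P(S=3)=1260971712/6103515625, P(S=5)=5674372704/30517578125, P(S=7)=773778096/6103515625, P(S=9)=386889048/6103515625, P(S=11)=133923132/6103515625, P(S=13)=28697814/6103515625, P(S=15)=14348907/30517578125
E[|S_15|] = Σ_m |m|·P(S_15=m) = 4868227263/1220703125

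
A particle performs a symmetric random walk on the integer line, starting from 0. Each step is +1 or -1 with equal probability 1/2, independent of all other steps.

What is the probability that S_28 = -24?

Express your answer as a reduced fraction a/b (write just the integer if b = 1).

Answer: 189/134217728

Derivation:
To reach position -24 after 28 steps: need 2 steps of +1 and 26 of -1.
Favorable paths: C(28,2) = 378
Total paths: 2^28 = 268435456
P = 378/268435456 = 189/134217728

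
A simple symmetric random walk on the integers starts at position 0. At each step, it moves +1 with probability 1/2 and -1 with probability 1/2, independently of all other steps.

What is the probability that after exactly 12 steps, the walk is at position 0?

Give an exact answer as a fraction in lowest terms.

Answer: 231/1024

Derivation:
To return to 0 after 12 steps: need exactly 6 steps of +1 and 6 of -1.
Favorable paths: C(12,6) = 924
Total paths: 2^12 = 4096
P = 924/4096 = 231/1024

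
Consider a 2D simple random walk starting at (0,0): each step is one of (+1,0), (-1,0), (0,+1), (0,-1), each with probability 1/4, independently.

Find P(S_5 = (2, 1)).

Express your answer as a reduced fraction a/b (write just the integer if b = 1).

Let h be the number of horizontal steps (so 5-h are vertical). To end at (2,1) need (h+2)/2 right-steps and ((5-h)+1)/2 up-steps.
Sum over h with 2 ≤ h ≤ 4, h ≡ 0 (mod 2), 5-h ≡ 1 (mod 2):
h=2: C(5,2)·C(2,2)·C(3,2) = 10·1·3 = 30
h=4: C(5,4)·C(4,3)·C(1,1) = 5·4·1 = 20
Total favorable: 50
Total paths: 4^5 = 1024
P = 50/1024 = 25/512

Answer: 25/512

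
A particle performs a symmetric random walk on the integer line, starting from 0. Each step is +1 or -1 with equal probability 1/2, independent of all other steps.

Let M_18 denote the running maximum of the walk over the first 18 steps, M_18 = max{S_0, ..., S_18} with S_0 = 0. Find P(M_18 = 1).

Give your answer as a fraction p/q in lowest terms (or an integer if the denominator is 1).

Let M_18 = max(S_0,...,S_18). Use the reflection principle: for j ≥ 1, #{paths with M_18 ≥ j} = #{S_18 ≥ j} + #{S_18 ≥ j+1}.
By reflection, #{M_18 ≥ 1} = #{S_18 ≥ 1} + #{S_18 ≥ 2} = 106762 + 106762 = 213524.
#{M_18 ≥ 2} = #{S_18 ≥ 2} + #{S_18 ≥ 3} = 106762 + 63004 = 169766.
#{M_18 = 1} = 213524 - 169766 = 43758.
P(M_18 = 1) = 43758/262144 = 21879/131072

Answer: 21879/131072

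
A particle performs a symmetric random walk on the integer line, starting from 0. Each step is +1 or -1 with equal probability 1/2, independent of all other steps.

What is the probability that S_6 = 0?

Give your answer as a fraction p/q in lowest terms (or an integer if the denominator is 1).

To return to 0 after 6 steps: need exactly 3 steps of +1 and 3 of -1.
Favorable paths: C(6,3) = 20
Total paths: 2^6 = 64
P = 20/64 = 5/16

Answer: 5/16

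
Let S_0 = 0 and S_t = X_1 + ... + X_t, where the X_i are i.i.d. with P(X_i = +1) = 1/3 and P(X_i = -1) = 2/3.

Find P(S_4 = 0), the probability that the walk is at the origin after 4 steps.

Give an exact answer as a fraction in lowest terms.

Answer: 8/27

Derivation:
To be at 0 after 4 steps: need exactly 2 steps of +1 and 2 of -1.
Number of such sequences: C(4,2) = 6
Each has probability (1/3)^2 · (2/3)^2 = 4/81
P = 6 · 4/81 = 8/27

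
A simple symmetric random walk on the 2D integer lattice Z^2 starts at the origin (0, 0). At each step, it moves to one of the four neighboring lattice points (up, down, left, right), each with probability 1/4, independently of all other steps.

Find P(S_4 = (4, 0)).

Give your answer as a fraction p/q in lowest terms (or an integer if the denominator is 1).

Answer: 1/256

Derivation:
Let h be the number of horizontal steps (so 4-h are vertical). To end at (4,0) need (h+4)/2 right-steps and ((4-h)+0)/2 up-steps.
Sum over h with 4 ≤ h ≤ 4, h ≡ 0 (mod 2), 4-h ≡ 0 (mod 2):
h=4: C(4,4)·C(4,4)·C(0,0) = 1·1·1 = 1
Total favorable: 1
Total paths: 4^4 = 256
P = 1/256 = 1/256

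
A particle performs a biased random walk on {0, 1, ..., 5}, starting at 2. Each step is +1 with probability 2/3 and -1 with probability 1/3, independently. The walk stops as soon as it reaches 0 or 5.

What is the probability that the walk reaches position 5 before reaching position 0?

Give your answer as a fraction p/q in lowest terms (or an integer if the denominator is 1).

Answer: 24/31

Derivation:
Biased walk: p = 2/3, q = 1/3, r = q/p = 1/2
Gambler's ruin: P(hit 5 before 0 | start at 2) = (1 - r^a)/(1 - r^N)
r^2 = 1/4; r^5 = 1/32
P = (1 - 1/4) / (1 - 1/32) = 3/4 / 31/32 = 24/31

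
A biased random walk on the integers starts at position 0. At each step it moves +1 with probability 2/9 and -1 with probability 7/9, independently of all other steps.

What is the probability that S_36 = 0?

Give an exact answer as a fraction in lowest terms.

To be at 0 after 36 steps: need exactly 18 steps of +1 and 18 of -1.
Number of such sequences: C(36,18) = 9075135300
Each has probability (2/9)^18 · (7/9)^18 = 426878854210636742656/22528399544939174411840147874772641
P = 9075135300 · 426878854210636742656/22528399544939174411840147874772641 = 1291327786223501046251493785600/7509466514979724803946715958257547

Answer: 1291327786223501046251493785600/7509466514979724803946715958257547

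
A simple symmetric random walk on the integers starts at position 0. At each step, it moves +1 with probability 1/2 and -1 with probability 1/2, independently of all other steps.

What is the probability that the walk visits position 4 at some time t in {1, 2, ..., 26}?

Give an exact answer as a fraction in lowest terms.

Answer: 1854169/4194304

Derivation:
Count via complement. Let g(t,s) = #length-t paths at position s with S_1..S_t all ≠ 4.
g(t,s) = g(t-1,s-1) + g(t-1,s+1) for s ≠ 4; g(t,4) = 0.
t=0: g(0,0)=1
t=1: g(1,-1)=1 g(1,1)=1
t=2: g(2,-2)=1 g(2,0)=2 g(2,2)=1
t=3: g(3,-3)=1 g(3,-1)=3 g(3,1)=3 g(3,3)=1
t=4: g(4,-4)=1 g(4,-2)=4 g(4,0)=6 g(4,2)=4
t=5: g(5,-5)=1 g(5,-3)=5 g(5,-1)=10 g(5,1)=10 g(5,3)=4
t=6: g(6,-6)=1 g(6,-4)=6 g(6,-2)=15 g(6,0)=20 g(6,2)=14
t=7: g(7,-7)=1 g(7,-5)=7 g(7,-3)=21 g(7,-1)=35 g(7,1)=34 g(7,3)=14
t=8: g(8,-8)=1 g(8,-6)=8 g(8,-4)=28 g(8,-2)=56 g(8,0)=69 g(8,2)=48
t=9: g(9,-9)=1 g(9,-7)=9 g(9,-5)=36 g(9,-3)=84 g(9,-1)=125 g(9,1)=117 g(9,3)=48
t=10: g(10,-10)=1 g(10,-8)=10 g(10,-6)=45 g(10,-4)=120 g(10,-2)=209 g(10,0)=242 g(10,2)=165
t=11: g(11,-11)=1 g(11,-9)=11 g(11,-7)=55 g(11,-5)=165 g(11,-3)=329 g(11,-1)=451 g(11,1)=407 g(11,3)=165
t=12: g(12,-12)=1 g(12,-10)=12 g(12,-8)=66 g(12,-6)=220 g(12,-4)=494 g(12,-2)=780 g(12,0)=858 g(12,2)=572
t=13: g(13,-13)=1 g(13,-11)=13 g(13,-9)=78 g(13,-7)=286 g(13,-5)=714 g(13,-3)=1274 g(13,-1)=1638 g(13,1)=1430 g(13,3)=572
t=14: g(14,-14)=1 g(14,-12)=14 g(14,-10)=91 g(14,-8)=364 g(14,-6)=1000 g(14,-4)=1988 g(14,-2)=2912 g(14,0)=3068 g(14,2)=2002
t=15: g(15,-15)=1 g(15,-13)=15 g(15,-11)=105 g(15,-9)=455 g(15,-7)=1364 g(15,-5)=2988 g(15,-3)=4900 g(15,-1)=5980 g(15,1)=5070 g(15,3)=2002
t=16: g(16,-16)=1 g(16,-14)=16 g(16,-12)=120 g(16,-10)=560 g(16,-8)=1819 g(16,-6)=4352 g(16,-4)=7888 g(16,-2)=10880 g(16,0)=11050 g(16,2)=7072
t=17: g(17,-17)=1 g(17,-15)=17 g(17,-13)=136 g(17,-11)=680 g(17,-9)=2379 g(17,-7)=6171 g(17,-5)=12240 g(17,-3)=18768 g(17,-1)=21930 g(17,1)=18122 g(17,3)=7072
t=18: g(18,-18)=1 g(18,-16)=18 g(18,-14)=153 g(18,-12)=816 g(18,-10)=3059 g(18,-8)=8550 g(18,-6)=18411 g(18,-4)=31008 g(18,-2)=40698 g(18,0)=40052 g(18,2)=25194
t=19: g(19,-19)=1 g(19,-17)=19 g(19,-15)=171 g(19,-13)=969 g(19,-11)=3875 g(19,-9)=11609 g(19,-7)=26961 g(19,-5)=49419 g(19,-3)=71706 g(19,-1)=80750 g(19,1)=65246 g(19,3)=25194
t=20: g(20,-20)=1 g(20,-18)=20 g(20,-16)=190 g(20,-14)=1140 g(20,-12)=4844 g(20,-10)=15484 g(20,-8)=38570 g(20,-6)=76380 g(20,-4)=121125 g(20,-2)=152456 g(20,0)=145996 g(20,2)=90440
t=21: g(21,-21)=1 g(21,-19)=21 g(21,-17)=210 g(21,-15)=1330 g(21,-13)=5984 g(21,-11)=20328 g(21,-9)=54054 g(21,-7)=114950 g(21,-5)=197505 g(21,-3)=273581 g(21,-1)=298452 g(21,1)=236436 g(21,3)=90440
t=22: g(22,-22)=1 g(22,-20)=22 g(22,-18)=231 g(22,-16)=1540 g(22,-14)=7314 g(22,-12)=26312 g(22,-10)=74382 g(22,-8)=169004 g(22,-6)=312455 g(22,-4)=471086 g(22,-2)=572033 g(22,0)=534888 g(22,2)=326876
t=23: g(23,-23)=1 g(23,-21)=23 g(23,-19)=253 g(23,-17)=1771 g(23,-15)=8854 g(23,-13)=33626 g(23,-11)=100694 g(23,-9)=243386 g(23,-7)=481459 g(23,-5)=783541 g(23,-3)=1043119 g(23,-1)=1106921 g(23,1)=861764 g(23,3)=326876
t=24: g(24,-24)=1 g(24,-22)=24 g(24,-20)=276 g(24,-18)=2024 g(24,-16)=10625 g(24,-14)=42480 g(24,-12)=134320 g(24,-10)=344080 g(24,-8)=724845 g(24,-6)=1265000 g(24,-4)=1826660 g(24,-2)=2150040 g(24,0)=1968685 g(24,2)=1188640
t=25: g(25,-25)=1 g(25,-23)=25 g(25,-21)=300 g(25,-19)=2300 g(25,-17)=12649 g(25,-15)=53105 g(25,-13)=176800 g(25,-11)=478400 g(25,-9)=1068925 g(25,-7)=1989845 g(25,-5)=3091660 g(25,-3)=3976700 g(25,-1)=4118725 g(25,1)=3157325 g(25,3)=1188640
t=26: g(26,-26)=1 g(26,-24)=26 g(26,-22)=325 g(26,-20)=2600 g(26,-18)=14949 g(26,-16)=65754 g(26,-14)=229905 g(26,-12)=655200 g(26,-10)=1547325 g(26,-8)=3058770 g(26,-6)=5081505 g(26,-4)=7068360 g(26,-2)=8095425 g(26,0)=7276050 g(26,2)=4345965
Paths never hitting 4: Σ_s g(26,s) = 37442160
Paths hitting 4: 2^26 - 37442160 = 29666704
P = 29666704/67108864 = 1854169/4194304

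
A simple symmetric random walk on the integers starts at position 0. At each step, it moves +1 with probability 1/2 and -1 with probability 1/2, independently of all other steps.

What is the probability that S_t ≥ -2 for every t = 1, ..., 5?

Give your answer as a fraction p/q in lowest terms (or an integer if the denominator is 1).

Let f(t,s) = #length-t paths at position s with S_1..S_t all ≥ -2.
f(t,s) = f(t-1,s-1) + f(t-1,s+1) for s ≥ -2; f(t,s) = 0 for s < -2.
t=0: f(0,0)=1
t=1: f(1,-1)=1 f(1,1)=1
t=2: f(2,-2)=1 f(2,0)=2 f(2,2)=1
t=3: f(3,-1)=3 f(3,1)=3 f(3,3)=1
t=4: f(4,-2)=3 f(4,0)=6 f(4,2)=4 f(4,4)=1
t=5: f(5,-1)=9 f(5,1)=10 f(5,3)=5 f(5,5)=1
Σ_s f(5,s) = 25
P = 25/32 = 25/32

Answer: 25/32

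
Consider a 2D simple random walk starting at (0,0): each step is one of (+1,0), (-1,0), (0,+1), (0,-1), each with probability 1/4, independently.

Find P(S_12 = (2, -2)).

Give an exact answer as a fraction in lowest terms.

Let h be the number of horizontal steps (so 12-h are vertical). To end at (2,-2) need (h+2)/2 right-steps and ((12-h)-2)/2 up-steps.
Sum over h with 2 ≤ h ≤ 10, h ≡ 0 (mod 2), 12-h ≡ 0 (mod 2):
h=2: C(12,2)·C(2,2)·C(10,4) = 66·1·210 = 13860
h=4: C(12,4)·C(4,3)·C(8,3) = 495·4·56 = 110880
h=6: C(12,6)·C(6,4)·C(6,2) = 924·15·15 = 207900
h=8: C(12,8)·C(8,5)·C(4,1) = 495·56·4 = 110880
h=10: C(12,10)·C(10,6)·C(2,0) = 66·210·1 = 13860
Total favorable: 457380
Total paths: 4^12 = 16777216
P = 457380/16777216 = 114345/4194304

Answer: 114345/4194304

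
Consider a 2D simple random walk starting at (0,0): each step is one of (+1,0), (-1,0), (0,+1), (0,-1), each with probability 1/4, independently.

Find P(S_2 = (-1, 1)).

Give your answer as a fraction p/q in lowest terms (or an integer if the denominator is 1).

Let h be the number of horizontal steps (so 2-h are vertical). To end at (-1,1) need (h-1)/2 right-steps and ((2-h)+1)/2 up-steps.
Sum over h with 1 ≤ h ≤ 1, h ≡ 1 (mod 2), 2-h ≡ 1 (mod 2):
h=1: C(2,1)·C(1,0)·C(1,1) = 2·1·1 = 2
Total favorable: 2
Total paths: 4^2 = 16
P = 2/16 = 1/8

Answer: 1/8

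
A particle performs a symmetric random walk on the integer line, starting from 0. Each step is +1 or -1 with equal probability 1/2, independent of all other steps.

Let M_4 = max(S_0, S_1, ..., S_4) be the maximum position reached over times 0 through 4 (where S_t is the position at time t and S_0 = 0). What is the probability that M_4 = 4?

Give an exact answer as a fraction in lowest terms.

Let M_4 = max(S_0,...,S_4). Use the reflection principle: for j ≥ 1, #{paths with M_4 ≥ j} = #{S_4 ≥ j} + #{S_4 ≥ j+1}.
By reflection, #{M_4 ≥ 4} = #{S_4 ≥ 4} + #{S_4 ≥ 5} = 1 + 0 = 1.
#{M_4 ≥ 5} = #{S_4 ≥ 5} + #{S_4 ≥ 6} = 0 + 0 = 0.
#{M_4 = 4} = 1 - 0 = 1.
P(M_4 = 4) = 1/16 = 1/16

Answer: 1/16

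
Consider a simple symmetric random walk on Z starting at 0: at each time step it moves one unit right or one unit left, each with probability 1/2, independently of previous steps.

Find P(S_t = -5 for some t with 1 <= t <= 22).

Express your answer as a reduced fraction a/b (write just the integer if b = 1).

Count via complement. Let g(t,s) = #length-t paths at position s with S_1..S_t all ≠ -5.
g(t,s) = g(t-1,s-1) + g(t-1,s+1) for s ≠ -5; g(t,-5) = 0.
t=0: g(0,0)=1
t=1: g(1,-1)=1 g(1,1)=1
t=2: g(2,-2)=1 g(2,0)=2 g(2,2)=1
t=3: g(3,-3)=1 g(3,-1)=3 g(3,1)=3 g(3,3)=1
t=4: g(4,-4)=1 g(4,-2)=4 g(4,0)=6 g(4,2)=4 g(4,4)=1
t=5: g(5,-3)=5 g(5,-1)=10 g(5,1)=10 g(5,3)=5 g(5,5)=1
t=6: g(6,-4)=5 g(6,-2)=15 g(6,0)=20 g(6,2)=15 g(6,4)=6 g(6,6)=1
t=7: g(7,-3)=20 g(7,-1)=35 g(7,1)=35 g(7,3)=21 g(7,5)=7 g(7,7)=1
t=8: g(8,-4)=20 g(8,-2)=55 g(8,0)=70 g(8,2)=56 g(8,4)=28 g(8,6)=8 g(8,8)=1
t=9: g(9,-3)=75 g(9,-1)=125 g(9,1)=126 g(9,3)=84 g(9,5)=36 g(9,7)=9 g(9,9)=1
t=10: g(10,-4)=75 g(10,-2)=200 g(10,0)=251 g(10,2)=210 g(10,4)=120 g(10,6)=45 g(10,8)=10 g(10,10)=1
t=11: g(11,-3)=275 g(11,-1)=451 g(11,1)=461 g(11,3)=330 g(11,5)=165 g(11,7)=55 g(11,9)=11 g(11,11)=1
t=12: g(12,-4)=275 g(12,-2)=726 g(12,0)=912 g(12,2)=791 g(12,4)=495 g(12,6)=220 g(12,8)=66 g(12,10)=12 g(12,12)=1
t=13: g(13,-3)=1001 g(13,-1)=1638 g(13,1)=1703 g(13,3)=1286 g(13,5)=715 g(13,7)=286 g(13,9)=78 g(13,11)=13 g(13,13)=1
t=14: g(14,-4)=1001 g(14,-2)=2639 g(14,0)=3341 g(14,2)=2989 g(14,4)=2001 g(14,6)=1001 g(14,8)=364 g(14,10)=91 g(14,12)=14 g(14,14)=1
t=15: g(15,-3)=3640 g(15,-1)=5980 g(15,1)=6330 g(15,3)=4990 g(15,5)=3002 g(15,7)=1365 g(15,9)=455 g(15,11)=105 g(15,13)=15 g(15,15)=1
t=16: g(16,-4)=3640 g(16,-2)=9620 g(16,0)=12310 g(16,2)=11320 g(16,4)=7992 g(16,6)=4367 g(16,8)=1820 g(16,10)=560 g(16,12)=120 g(16,14)=16 g(16,16)=1
t=17: g(17,-3)=13260 g(17,-1)=21930 g(17,1)=23630 g(17,3)=19312 g(17,5)=12359 g(17,7)=6187 g(17,9)=2380 g(17,11)=680 g(17,13)=136 g(17,15)=17 g(17,17)=1
t=18: g(18,-4)=13260 g(18,-2)=35190 g(18,0)=45560 g(18,2)=42942 g(18,4)=31671 g(18,6)=18546 g(18,8)=8567 g(18,10)=3060 g(18,12)=816 g(18,14)=153 g(18,16)=18 g(18,18)=1
t=19: g(19,-3)=48450 g(19,-1)=80750 g(19,1)=88502 g(19,3)=74613 g(19,5)=50217 g(19,7)=27113 g(19,9)=11627 g(19,11)=3876 g(19,13)=969 g(19,15)=171 g(19,17)=19 g(19,19)=1
t=20: g(20,-4)=48450 g(20,-2)=129200 g(20,0)=169252 g(20,2)=163115 g(20,4)=124830 g(20,6)=77330 g(20,8)=38740 g(20,10)=15503 g(20,12)=4845 g(20,14)=1140 g(20,16)=190 g(20,18)=20 g(20,20)=1
t=21: g(21,-3)=177650 g(21,-1)=298452 g(21,1)=332367 g(21,3)=287945 g(21,5)=202160 g(21,7)=116070 g(21,9)=54243 g(21,11)=20348 g(21,13)=5985 g(21,15)=1330 g(21,17)=210 g(21,19)=21 g(21,21)=1
t=22: g(22,-4)=177650 g(22,-2)=476102 g(22,0)=630819 g(22,2)=620312 g(22,4)=490105 g(22,6)=318230 g(22,8)=170313 g(22,10)=74591 g(22,12)=26333 g(22,14)=7315 g(22,16)=1540 g(22,18)=231 g(22,20)=22 g(22,22)=1
Paths never hitting -5: Σ_s g(22,s) = 2993564
Paths hitting -5: 2^22 - 2993564 = 1200740
P = 1200740/4194304 = 300185/1048576

Answer: 300185/1048576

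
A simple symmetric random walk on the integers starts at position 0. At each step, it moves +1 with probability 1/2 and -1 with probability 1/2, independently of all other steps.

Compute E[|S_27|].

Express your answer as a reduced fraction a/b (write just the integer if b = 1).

S_27 takes values m ≡ 1 (mod 2) with |m| ≤ 27; P(S_27=m) = C(27,(27+m)/2)/2^27.
Total paths: 2^27 = 134217728
Distribution: P(S=-27)=1/134217728, P(S=-25)=27/134217728, P(S=-23)=351/134217728, P(S=-21)=2925/134217728, P(S=-19)=17550/134217728, P(S=-17)=80730/134217728, P(S=-15)=296010/134217728, P(S=-13)=888030/134217728, P(S=-11)=2220075/134217728, P(S=-9)=4686825/134217728, P(S=-7)=8436285/134217728, P(S=-5)=13037895/134217728, P(S=-3)=17383860/134217728, P(S=-1)=20058300/134217728, P(S=1)=20058300/134217728, P(S=3)=17383860/134217728, P(S=5)=13037895/134217728, P(S=7)=8436285/134217728, P(S=9)=4686825/134217728, P(S=11)=2220075/134217728, P(S=13)=888030/134217728, P(S=15)=296010/134217728, P(S=17)=80730/134217728, P(S=19)=17550/134217728, P(S=21)=2925/134217728, P(S=23)=351/134217728, P(S=25)=27/134217728, P(S=27)=1/134217728
E[|S_27|] = Σ_m |m|·P(S_27=m) = 561632400/134217728 = 35102025/8388608

Answer: 35102025/8388608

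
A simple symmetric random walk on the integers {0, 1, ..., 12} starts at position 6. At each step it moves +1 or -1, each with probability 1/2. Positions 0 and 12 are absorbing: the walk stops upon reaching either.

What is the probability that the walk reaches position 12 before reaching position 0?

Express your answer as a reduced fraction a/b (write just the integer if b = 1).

Symmetric walk (p = 1/2): the harmonic-function argument gives P(hit 12 before 0 | start at 6) = a/N.
P = 6/12 = 1/2

Answer: 1/2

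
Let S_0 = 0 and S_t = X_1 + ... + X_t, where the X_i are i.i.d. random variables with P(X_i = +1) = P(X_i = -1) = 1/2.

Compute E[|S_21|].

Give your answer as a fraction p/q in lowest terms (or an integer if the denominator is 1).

Answer: 969969/262144

Derivation:
S_21 takes values m ≡ 1 (mod 2) with |m| ≤ 21; P(S_21=m) = C(21,(21+m)/2)/2^21.
Total paths: 2^21 = 2097152
Distribution: P(S=-21)=1/2097152, P(S=-19)=21/2097152, P(S=-17)=210/2097152, P(S=-15)=1330/2097152, P(S=-13)=5985/2097152, P(S=-11)=20349/2097152, P(S=-9)=54264/2097152, P(S=-7)=116280/2097152, P(S=-5)=203490/2097152, P(S=-3)=293930/2097152, P(S=-1)=352716/2097152, P(S=1)=352716/2097152, P(S=3)=293930/2097152, P(S=5)=203490/2097152, P(S=7)=116280/2097152, P(S=9)=54264/2097152, P(S=11)=20349/2097152, P(S=13)=5985/2097152, P(S=15)=1330/2097152, P(S=17)=210/2097152, P(S=19)=21/2097152, P(S=21)=1/2097152
E[|S_21|] = Σ_m |m|·P(S_21=m) = 7759752/2097152 = 969969/262144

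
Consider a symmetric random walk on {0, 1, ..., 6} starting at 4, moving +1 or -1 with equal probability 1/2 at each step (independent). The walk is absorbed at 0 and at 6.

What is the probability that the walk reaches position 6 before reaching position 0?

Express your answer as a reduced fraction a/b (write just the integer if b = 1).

Symmetric walk (p = 1/2): the harmonic-function argument gives P(hit 6 before 0 | start at 4) = a/N.
P = 4/6 = 2/3

Answer: 2/3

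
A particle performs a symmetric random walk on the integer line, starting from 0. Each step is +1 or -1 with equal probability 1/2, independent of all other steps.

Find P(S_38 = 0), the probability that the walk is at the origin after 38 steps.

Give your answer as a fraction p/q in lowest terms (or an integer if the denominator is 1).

To return to 0 after 38 steps: need exactly 19 steps of +1 and 19 of -1.
Favorable paths: C(38,19) = 35345263800
Total paths: 2^38 = 274877906944
P = 35345263800/274877906944 = 4418157975/34359738368

Answer: 4418157975/34359738368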